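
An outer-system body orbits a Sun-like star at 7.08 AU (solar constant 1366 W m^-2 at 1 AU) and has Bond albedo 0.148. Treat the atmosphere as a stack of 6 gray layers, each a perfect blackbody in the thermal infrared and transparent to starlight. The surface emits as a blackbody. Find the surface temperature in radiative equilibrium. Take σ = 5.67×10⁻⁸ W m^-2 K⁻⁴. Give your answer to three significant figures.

164 kelvin

Irradiance scales as 1/d², so S = 1366 W m^-2 × (1/7.08)² = 27.25 W m^-2.
The effective emission temperature is T_e = [S(1−α)/(4σ)]^¼ = 100.6 K.
With N = 6 opaque layers, T_s = (N+1)^(1/4)·T_e = 7^(1/4)·100.6 = 163.6 K.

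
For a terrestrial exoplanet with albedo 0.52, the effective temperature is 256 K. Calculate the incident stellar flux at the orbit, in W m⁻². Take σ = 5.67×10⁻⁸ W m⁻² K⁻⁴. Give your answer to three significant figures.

Invert the energy balance for S: S = 4σT⁴/(1−α).
σT⁴ = 5.67×10⁻⁸·(256)⁴ = 243.5 W m⁻².
S = 4·243.5/0.48 = 2029 W m⁻².

2030 W m⁻²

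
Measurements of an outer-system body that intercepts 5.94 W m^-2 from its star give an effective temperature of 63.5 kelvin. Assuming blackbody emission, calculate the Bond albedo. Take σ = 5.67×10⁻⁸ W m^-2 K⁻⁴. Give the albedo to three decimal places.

Energy balance: S(1−α)/4 = σT⁴, so 1−α = 4σT⁴/S.
4σT⁴ = 4·5.67×10⁻⁸·(63.5)⁴ = 3.688 W m^-2.
Hence α = 1 − 3.688/5.940 = 0.3792.

0.379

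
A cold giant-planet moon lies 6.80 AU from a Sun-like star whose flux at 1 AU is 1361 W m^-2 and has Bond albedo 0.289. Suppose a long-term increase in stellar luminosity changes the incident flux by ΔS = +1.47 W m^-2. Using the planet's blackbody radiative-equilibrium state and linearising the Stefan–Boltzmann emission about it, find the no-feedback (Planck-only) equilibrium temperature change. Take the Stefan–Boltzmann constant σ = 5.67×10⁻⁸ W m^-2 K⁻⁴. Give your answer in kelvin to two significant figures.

1.2 kelvin

Flux at the orbit: S = 1361/(6.80)² = 29.43 W m^-2.
Reference equilibrium: T_e = [S(1−α)/(4σ)]^(1/4) = 98.01 K.
TOA radiative forcing: ΔF = (1−α)ΔS/4 = 0.711·(+1.47)/4 = 0.2613 W m^-2.
Planck response: λ_P = 4σT_e³ = 4·5.67×10⁻⁸·(98.01)³ = 0.2135 W m^-2/K.
So ΔT₀ = 0.2613/0.2135 = 1.22 K.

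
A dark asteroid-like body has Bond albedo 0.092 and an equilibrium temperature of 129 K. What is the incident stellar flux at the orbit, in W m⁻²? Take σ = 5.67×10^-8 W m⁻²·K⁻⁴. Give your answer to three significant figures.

69.2 W m⁻²

Invert the energy balance for S: S = 4σT⁴/(1−α).
The emitted flux is σT⁴ = 15.70 W m⁻².
So S = 4×15.70/(1−0.092) = 69.17 W m⁻².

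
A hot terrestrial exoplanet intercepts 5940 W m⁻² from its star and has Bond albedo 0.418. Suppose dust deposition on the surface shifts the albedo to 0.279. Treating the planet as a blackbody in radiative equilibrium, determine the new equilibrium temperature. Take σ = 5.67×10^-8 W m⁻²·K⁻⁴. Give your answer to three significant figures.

With the new albedo, S(1−α₂)/4 = 1071 W m⁻², so T₂ = 370.7 K.

371 K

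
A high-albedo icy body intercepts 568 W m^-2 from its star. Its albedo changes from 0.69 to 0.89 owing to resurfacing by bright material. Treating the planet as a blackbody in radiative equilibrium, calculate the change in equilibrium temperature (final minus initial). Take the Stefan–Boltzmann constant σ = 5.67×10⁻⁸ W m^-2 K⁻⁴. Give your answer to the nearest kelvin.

Before: T₁ = [568.0·0.31/(4σ)]^(1/4) = 166.9 K.
After:  T₂ = [568.0·0.11/(4σ)]^(1/4) = 128.8 K.
ΔT = T₂ − T₁ = -38.09 K.

-38 kelvin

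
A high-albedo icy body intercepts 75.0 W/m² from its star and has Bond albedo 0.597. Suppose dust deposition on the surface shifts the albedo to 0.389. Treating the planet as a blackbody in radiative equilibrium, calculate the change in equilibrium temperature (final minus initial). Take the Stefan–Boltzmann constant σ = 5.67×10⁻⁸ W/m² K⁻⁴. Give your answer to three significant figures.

11.8 kelvin

Initial: T₁ = [S(1−0.597)/(4σ)]^(1/4) = 107.4 K.
With α = 0.389, T₂ = 119.2 K.
ΔT = T₂ − T₁ = 11.78 K.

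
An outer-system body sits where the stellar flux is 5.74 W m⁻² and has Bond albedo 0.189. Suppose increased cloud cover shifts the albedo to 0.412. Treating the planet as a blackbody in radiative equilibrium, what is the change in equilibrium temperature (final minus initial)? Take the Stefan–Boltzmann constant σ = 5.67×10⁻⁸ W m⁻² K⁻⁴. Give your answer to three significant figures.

-5.20 kelvin

With α = 0.189, T₁ = 67.31 K.
Final:   T₂ = [S(1−0.412)/(4σ)]^(1/4) = 62.11 K.
ΔT = T₂ − T₁ = -5.199 K.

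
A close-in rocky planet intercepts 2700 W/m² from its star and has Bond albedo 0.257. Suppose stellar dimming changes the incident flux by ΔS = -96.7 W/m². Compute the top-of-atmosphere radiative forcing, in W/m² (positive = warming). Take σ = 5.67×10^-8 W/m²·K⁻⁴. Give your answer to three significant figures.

ΔF = Δ[S(1−α)]/4 = (1−0.257)·-96.7/4 = -17.96 W/m².

-18.0 W/m²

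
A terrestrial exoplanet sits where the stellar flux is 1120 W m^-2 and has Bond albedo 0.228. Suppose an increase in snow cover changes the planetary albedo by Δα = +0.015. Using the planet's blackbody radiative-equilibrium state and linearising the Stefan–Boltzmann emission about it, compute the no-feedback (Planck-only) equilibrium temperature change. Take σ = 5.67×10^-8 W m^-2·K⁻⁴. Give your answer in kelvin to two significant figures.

-1.2 kelvin

Reference equilibrium: T_e = [S(1−α)/(4σ)]^(1/4) = 248.5 K.
TOA radiative forcing: ΔF = −S·Δα/4 = −1120·(+0.015)/4 = -4.200 W m^-2.
Planck response: λ_P = 4σT_e³ = 4·5.67×10⁻⁸·(248.5)³ = 3.480 W m^-2/K.
ΔT₀ = ΔF/λ_P = -4.200/3.480 = -1.21 K.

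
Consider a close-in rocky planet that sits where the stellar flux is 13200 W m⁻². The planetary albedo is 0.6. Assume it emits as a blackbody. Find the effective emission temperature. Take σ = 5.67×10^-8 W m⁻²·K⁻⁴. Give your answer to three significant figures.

391 K

The planet absorbs (1−α)S over its disc πR² and re-emits over 4πR², so the mean absorbed flux is (1−0.6)·13200/4 = 1320 W m⁻².
Balancing against σT⁴: T = (1320/5.67×10⁻⁸)^(1/4) = 390.6 K.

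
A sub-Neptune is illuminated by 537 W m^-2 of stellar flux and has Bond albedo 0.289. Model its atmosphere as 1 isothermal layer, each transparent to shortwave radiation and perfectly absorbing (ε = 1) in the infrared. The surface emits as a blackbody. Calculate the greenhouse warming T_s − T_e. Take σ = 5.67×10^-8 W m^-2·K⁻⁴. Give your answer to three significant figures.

The effective emission temperature is T_e = [S(1−α)/(4σ)]^¼ = 202.6 K.
Surface: T_s = (2)^¼·T_e = 240.9 K.
So the greenhouse effect raises the surface by 240.9 − 202.6 = 38.33 K.

38.3 kelvin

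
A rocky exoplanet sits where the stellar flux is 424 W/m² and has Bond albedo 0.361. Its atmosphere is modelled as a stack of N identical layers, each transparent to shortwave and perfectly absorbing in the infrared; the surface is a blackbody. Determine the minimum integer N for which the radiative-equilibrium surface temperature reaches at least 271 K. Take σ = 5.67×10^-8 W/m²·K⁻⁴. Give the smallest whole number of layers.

4

OLR = S(1−α)/4 = 67.73 W/m²; the top layer radiates at T_e = 185.9 K.
T_s = (N+1)^(1/4)·T_e ≥ 271 K requires N+1 ≥ (T_s/T_e)⁴ = (271/185.9)⁴ = 4.515.
The minimum whole number is N = 4.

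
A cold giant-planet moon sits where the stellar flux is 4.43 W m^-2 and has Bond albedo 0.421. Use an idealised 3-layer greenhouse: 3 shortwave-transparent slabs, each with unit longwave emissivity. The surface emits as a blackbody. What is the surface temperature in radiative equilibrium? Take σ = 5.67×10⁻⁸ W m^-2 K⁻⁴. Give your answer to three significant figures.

The effective emission temperature is T_e = [S(1−α)/(4σ)]^¼ = 57.99 K.
Layer-by-layer balance gives σT_s⁴ = (N+1)σT_e⁴, so T_s = 4^¼·57.99 = 82.01 K.

82.0 K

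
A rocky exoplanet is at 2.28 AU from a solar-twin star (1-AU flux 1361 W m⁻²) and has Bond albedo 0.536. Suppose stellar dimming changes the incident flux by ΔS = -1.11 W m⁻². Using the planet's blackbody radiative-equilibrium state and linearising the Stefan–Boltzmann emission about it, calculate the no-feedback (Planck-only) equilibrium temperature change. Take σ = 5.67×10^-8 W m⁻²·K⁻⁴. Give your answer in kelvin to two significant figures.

Irradiance scales as 1/d², so S = 1361 W m⁻² × (1/2.28)² = 261.8 W m⁻².
Reference equilibrium: T_e = [S(1−α)/(4σ)]^(1/4) = 152.1 K.
TOA radiative forcing: ΔF = (1−α)ΔS/4 = 0.464·(-1.11)/4 = -0.1288 W m⁻².
Planck response: λ_P = 4σT_e³ = 4·5.67×10⁻⁸·(152.1)³ = 0.7985 W m⁻²/K.
ΔT₀ = ΔF/λ_P = -0.1288/0.7985 = -0.161 K.

-0.16 kelvin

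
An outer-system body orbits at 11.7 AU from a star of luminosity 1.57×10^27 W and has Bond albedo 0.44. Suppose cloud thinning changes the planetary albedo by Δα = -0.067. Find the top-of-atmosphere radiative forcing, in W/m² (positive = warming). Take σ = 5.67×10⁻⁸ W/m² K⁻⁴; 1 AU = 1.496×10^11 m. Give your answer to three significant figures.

0.683 W/m²

Orbital distance: d = 11.7 AU = 1.750×10^12 m.
Flux at the orbit: S = L/(4πd²) = 1.57×10^27/(4π·(1.75×10^12)²) = 40.78 W/m².
ΔF = −(S/4)Δα = −(40.78/4)×(-0.067) = 0.6831 W/m².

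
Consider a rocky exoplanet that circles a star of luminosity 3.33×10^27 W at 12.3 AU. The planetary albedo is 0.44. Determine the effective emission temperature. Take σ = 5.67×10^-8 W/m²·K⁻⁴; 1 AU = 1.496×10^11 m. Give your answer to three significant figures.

d = 12.3 × 1.496×10^11 m = 1.840×10^12 m.
S = L/(4πd²) = 78.26 W/m².
Absorbed flux (global mean): S(1−α)/4 = 78.26·0.56/4 = 10.96 W/m².
Balancing against σT⁴: T = (10.96/5.67×10⁻⁸)^(1/4) = 117.9 K.

118 K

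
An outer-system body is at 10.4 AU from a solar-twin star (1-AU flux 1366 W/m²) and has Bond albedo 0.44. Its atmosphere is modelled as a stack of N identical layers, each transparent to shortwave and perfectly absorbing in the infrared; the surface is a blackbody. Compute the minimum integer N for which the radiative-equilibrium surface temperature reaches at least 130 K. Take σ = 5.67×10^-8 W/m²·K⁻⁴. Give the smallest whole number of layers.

9

Irradiance scales as 1/d², so S = 1366 W/m² × (1/10.4)² = 12.63 W/m².
The effective emission temperature is T_e = [S(1−α)/(4σ)]^¼ = 74.73 K.
T_s = (N+1)^(1/4)·T_e ≥ 130 K requires N+1 ≥ (T_s/T_e)⁴ = (130/74.73)⁴ = 9.159.
Rounding up, N = 9.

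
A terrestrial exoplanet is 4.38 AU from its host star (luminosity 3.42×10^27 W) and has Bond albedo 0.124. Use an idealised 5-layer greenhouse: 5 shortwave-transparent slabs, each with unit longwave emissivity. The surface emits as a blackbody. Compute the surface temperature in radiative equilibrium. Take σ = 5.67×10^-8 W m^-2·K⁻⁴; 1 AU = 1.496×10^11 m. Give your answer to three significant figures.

348 kelvin

Orbital distance: d = 4.38 AU = 6.552×10^11 m.
Spreading L over a sphere of radius d: S = 3.42×10^27/(4π·6.55×10^11²) = 633.9 W m^-2.
The effective emission temperature is T_e = [S(1−α)/(4σ)]^¼ = 222.4 K.
Layer-by-layer balance gives σT_s⁴ = (N+1)σT_e⁴, so T_s = 6^¼·222.4 = 348.1 K.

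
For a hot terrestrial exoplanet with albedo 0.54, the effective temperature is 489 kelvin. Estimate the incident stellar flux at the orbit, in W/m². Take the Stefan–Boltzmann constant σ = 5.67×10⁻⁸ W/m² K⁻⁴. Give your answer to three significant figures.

28200 W/m²

Invert the energy balance for S: S = 4σT⁴/(1−α).
σT⁴ = 5.67×10⁻⁸·(489)⁴ = 3242 W/m².
So S = 4×3242/(1−0.54) = 28190 W/m².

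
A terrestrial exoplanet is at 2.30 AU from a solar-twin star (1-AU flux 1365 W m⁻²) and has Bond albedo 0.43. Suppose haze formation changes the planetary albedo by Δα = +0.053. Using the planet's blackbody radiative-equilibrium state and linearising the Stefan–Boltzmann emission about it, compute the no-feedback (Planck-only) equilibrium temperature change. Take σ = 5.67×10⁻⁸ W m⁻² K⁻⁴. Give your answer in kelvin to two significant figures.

By the inverse-square law, S = 1365/2.30² = 258.0 W m⁻².
The baseline emission temperature is T_e = 159.6 K.
ΔF = −(S/4)Δα = −(258.0/4)×(+0.053) = -3.419 W m⁻².
The Planck feedback parameter is 4σT_e³ = 0.9217 W m⁻²/K.
So ΔT₀ = -3.419/0.9217 = -3.71 K.

-3.7 K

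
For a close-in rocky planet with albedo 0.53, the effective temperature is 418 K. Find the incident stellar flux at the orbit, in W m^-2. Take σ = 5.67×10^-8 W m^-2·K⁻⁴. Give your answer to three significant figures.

From S(1−α)/4 = σT⁴: S = 4σT⁴/(1−α).
σT⁴ = 5.67×10⁻⁸·(418)⁴ = 1731 W m^-2.
S = 4·1731/0.47 = 14730 W m^-2.

14700 W m^-2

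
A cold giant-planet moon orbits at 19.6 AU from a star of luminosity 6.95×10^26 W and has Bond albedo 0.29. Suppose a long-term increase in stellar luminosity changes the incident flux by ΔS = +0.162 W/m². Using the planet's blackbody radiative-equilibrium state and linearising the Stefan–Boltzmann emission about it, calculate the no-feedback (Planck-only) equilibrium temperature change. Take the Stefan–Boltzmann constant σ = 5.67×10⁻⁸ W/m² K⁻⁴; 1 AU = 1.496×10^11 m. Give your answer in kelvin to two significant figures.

Orbital distance: d = 19.6 AU = 2.932×10^12 m.
Spreading L over a sphere of radius d: S = 6.95×10^26/(4π·2.93×10^12²) = 6.433 W/m².
Unperturbed T_e = [6.433·(1−0.29)/(4σ)]^¼ = 66.99 K.
ΔF = Δ[S(1−α)]/4 = (1−0.29)·+0.162/4 = 0.02875 W/m².
Linearising σT⁴ gives d(σT⁴)/dT = 4σT_e³ = 0.06818 W/m² per K.
So ΔT₀ = 0.02875/0.06818 = 0.422 K.

0.42 K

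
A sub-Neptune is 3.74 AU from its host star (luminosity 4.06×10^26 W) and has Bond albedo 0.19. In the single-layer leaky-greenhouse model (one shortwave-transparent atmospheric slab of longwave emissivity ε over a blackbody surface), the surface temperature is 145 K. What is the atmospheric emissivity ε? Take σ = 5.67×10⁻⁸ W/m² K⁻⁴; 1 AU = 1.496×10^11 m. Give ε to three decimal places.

0.332

Orbital distance: d = 3.74 AU = 5.595×10^11 m.
Spreading L over a sphere of radius d: S = 4.06×10^26/(4π·5.60×10^11²) = 103.2 W/m².
First, T_e = [103.2·(1−0.19)/(4σ)]^(1/4) = 138.6 K.
Inverting T_s⁴ = 2T_e⁴/(2−ε): (T_e/T_s)⁴ = 0.8338, so ε = 2(1 − 0.8338) = 0.3323.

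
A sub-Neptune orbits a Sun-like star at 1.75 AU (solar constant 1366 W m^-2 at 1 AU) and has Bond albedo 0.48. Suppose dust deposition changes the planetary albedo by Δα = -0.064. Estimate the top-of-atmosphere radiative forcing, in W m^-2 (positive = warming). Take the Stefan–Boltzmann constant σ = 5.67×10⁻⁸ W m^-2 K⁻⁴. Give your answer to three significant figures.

Irradiance scales as 1/d², so S = 1366 W m^-2 × (1/1.75)² = 446.0 W m^-2.
TOA radiative forcing: ΔF = −S·Δα/4 = −446.0·(-0.064)/4 = 7.137 W m^-2.

7.14 W m^-2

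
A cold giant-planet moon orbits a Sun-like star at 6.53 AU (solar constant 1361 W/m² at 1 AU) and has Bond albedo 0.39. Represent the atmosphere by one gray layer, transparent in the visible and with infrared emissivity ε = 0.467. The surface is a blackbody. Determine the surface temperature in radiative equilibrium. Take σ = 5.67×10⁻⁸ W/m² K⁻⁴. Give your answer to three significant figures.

103 K

By the inverse-square law, S = 1361/6.53² = 31.92 W/m².
The planet radiates to space at T_e = [S(1−α)/(4σ)]^(1/4) = 96.26 K.
For a single slab of emissivity ε, T_s⁴ = 2T_e⁴/(2−ε); thus T_s = 96.26·(1.305)^(1/4) = 102.9 K.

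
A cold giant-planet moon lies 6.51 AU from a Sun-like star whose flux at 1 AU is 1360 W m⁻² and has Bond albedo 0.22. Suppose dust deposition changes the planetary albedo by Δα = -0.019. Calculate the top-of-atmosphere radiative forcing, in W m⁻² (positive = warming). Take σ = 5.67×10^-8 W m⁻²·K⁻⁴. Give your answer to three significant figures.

Irradiance scales as 1/d², so S = 1360 W m⁻² × (1/6.51)² = 32.09 W m⁻².
TOA radiative forcing: ΔF = −S·Δα/4 = −32.09·(-0.019)/4 = 0.1524 W m⁻².

0.152 W m⁻²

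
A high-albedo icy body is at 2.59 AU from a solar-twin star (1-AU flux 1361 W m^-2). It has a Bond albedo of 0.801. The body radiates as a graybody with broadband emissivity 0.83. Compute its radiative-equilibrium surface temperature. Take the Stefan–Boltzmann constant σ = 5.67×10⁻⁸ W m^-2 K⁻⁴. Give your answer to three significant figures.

121 kelvin

By the inverse-square law, S = 1361/2.59² = 202.9 W m^-2.
Absorbed flux (global mean): S(1−α)/4 = 202.9·0.199/4 = 10.09 W m^-2.
Radiative balance εσT⁴ = 10.09 gives T = [10.09/(0.83·σ)]^(1/4) = 121.0 K.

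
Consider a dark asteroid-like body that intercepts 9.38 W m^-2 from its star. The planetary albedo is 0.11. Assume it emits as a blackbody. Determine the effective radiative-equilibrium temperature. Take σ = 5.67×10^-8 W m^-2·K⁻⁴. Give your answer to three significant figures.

77.9 K

The planet absorbs (1−α)S over its disc πR² and re-emits over 4πR², so the mean absorbed flux is (1−0.11)·9.380/4 = 2.087 W m^-2.
In equilibrium σT⁴ equals this, so T = 77.89 K.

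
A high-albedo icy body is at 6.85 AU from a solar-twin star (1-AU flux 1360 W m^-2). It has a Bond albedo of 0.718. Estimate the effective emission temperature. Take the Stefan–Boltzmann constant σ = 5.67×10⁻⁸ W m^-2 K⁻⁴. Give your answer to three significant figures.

By the inverse-square law, S = 1360/6.85² = 28.98 W m^-2.
Averaging over the sphere, the absorbed flux is S(1−α)/4 = 2.043 W m^-2.
In equilibrium σT⁴ equals this, so T = 77.48 K.

77.5 K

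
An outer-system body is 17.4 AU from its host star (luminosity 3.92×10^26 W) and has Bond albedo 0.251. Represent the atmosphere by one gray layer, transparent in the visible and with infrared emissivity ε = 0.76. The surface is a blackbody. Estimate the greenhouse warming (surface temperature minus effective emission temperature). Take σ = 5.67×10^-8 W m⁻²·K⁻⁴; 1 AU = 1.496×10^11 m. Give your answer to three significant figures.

d = 17.4 × 1.496×10^11 m = 2.603×10^12 m.
S = L/(4πd²) = 4.604 W m⁻².
At the top of the atmosphere, σT_e⁴ = S(1−α)/4 = 0.8621 W m⁻², giving T_e = 62.44 K.
The surface balance (absorbed SW + ε·downward IR = σT_s⁴) with T_a⁴ = T_s⁴/2 reduces to T_s = T_e·[2/(2−ε)]^¼ = 70.37 K.
The atmosphere warms the surface by 7.927 K.

7.93 K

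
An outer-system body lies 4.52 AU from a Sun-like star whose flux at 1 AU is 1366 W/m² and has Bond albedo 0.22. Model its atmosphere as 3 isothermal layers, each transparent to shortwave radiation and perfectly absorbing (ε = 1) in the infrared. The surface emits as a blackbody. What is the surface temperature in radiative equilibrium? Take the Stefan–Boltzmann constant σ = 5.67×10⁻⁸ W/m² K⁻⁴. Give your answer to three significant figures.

Irradiance scales as 1/d², so S = 1366 W/m² × (1/4.52)² = 66.86 W/m².
Top-of-atmosphere balance: σT_e⁴ = S(1−α)/4 = 13.04 W/m² → T_e = 123.1 K.
With N = 3 opaque layers, T_s = (N+1)^(1/4)·T_e = 4^(1/4)·123.1 = 174.1 K.

174 kelvin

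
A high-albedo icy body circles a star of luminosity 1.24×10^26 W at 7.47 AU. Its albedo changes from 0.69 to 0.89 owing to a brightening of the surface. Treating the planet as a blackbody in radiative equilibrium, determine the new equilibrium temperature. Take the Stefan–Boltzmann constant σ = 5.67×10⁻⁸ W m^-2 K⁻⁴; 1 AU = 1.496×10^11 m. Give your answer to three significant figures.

44.2 K

d = 7.47 × 1.496×10^11 m = 1.118×10^12 m.
Flux at the orbit: S = L/(4πd²) = 1.24×10^26/(4π·(1.12×10^12)²) = 7.901 W m^-2.
With the new albedo, S(1−α₂)/4 = 0.2173 W m^-2, so T₂ = 44.25 K.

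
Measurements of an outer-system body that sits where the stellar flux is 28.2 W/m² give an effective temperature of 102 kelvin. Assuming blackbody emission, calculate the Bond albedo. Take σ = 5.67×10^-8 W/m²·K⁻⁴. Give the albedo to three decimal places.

From σT⁴ = S(1−α)/4 we invert for α: 1−α = 4σT⁴/S.
σT⁴ = 6.137 W/m², so 4σT⁴ = 24.55 W/m².
Hence α = 1 − 24.55/28.20 = 0.1294.

0.129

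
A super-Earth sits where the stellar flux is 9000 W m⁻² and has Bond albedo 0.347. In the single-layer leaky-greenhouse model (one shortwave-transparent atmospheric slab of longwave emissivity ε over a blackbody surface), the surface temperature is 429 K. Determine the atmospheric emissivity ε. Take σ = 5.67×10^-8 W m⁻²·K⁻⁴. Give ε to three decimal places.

Effective temperature: T_e = [S(1−α)/(4σ)]^(1/4) = 401.2 K.
Inverting T_s⁴ = 2T_e⁴/(2−ε): (T_e/T_s)⁴ = 0.7650, so ε = 2(1 − 0.7650) = 0.4699.

0.470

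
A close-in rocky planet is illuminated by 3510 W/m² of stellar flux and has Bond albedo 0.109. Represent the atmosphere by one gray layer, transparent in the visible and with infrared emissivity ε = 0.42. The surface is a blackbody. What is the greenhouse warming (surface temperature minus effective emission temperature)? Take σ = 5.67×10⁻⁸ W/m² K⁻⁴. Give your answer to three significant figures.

20.8 K

The planet radiates to space at T_e = [S(1−α)/(4σ)]^(1/4) = 342.7 K.
For a single slab of emissivity ε, T_s⁴ = 2T_e⁴/(2−ε); thus T_s = 342.7·(1.266)^(1/4) = 363.5 K.
Greenhouse warming: T_s − T_e = 20.80 K.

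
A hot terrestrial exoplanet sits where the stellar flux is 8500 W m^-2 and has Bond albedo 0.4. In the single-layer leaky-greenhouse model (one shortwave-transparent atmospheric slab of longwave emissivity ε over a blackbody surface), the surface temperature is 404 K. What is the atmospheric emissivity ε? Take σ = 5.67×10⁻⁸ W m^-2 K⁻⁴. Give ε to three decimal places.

0.312

Effective temperature: T_e = [S(1−α)/(4σ)]^(1/4) = 387.2 K.
Inverting T_s⁴ = 2T_e⁴/(2−ε): (T_e/T_s)⁴ = 0.8441, so ε = 2(1 − 0.8441) = 0.3118.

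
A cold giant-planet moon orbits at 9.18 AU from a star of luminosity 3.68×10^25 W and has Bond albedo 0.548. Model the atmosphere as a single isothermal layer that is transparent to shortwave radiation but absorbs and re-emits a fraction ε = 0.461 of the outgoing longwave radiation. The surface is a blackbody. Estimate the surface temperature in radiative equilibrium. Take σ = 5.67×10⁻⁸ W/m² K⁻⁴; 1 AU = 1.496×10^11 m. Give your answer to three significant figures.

d = 9.18 × 1.496×10^11 m = 1.373×10^12 m.
S = L/(4πd²) = 1.553 W/m².
Effective emission temperature (TOA balance): σT_e⁴ = S(1−α)/4 = 0.1755 W/m² → T_e = 41.94 K.
Surface balance with a leaky layer gives σT_s⁴ = σT_e⁴·2/(2−ε), so T_s = T_e·[2/(2−0.461)]^(1/4) = 44.78 K.

44.8 K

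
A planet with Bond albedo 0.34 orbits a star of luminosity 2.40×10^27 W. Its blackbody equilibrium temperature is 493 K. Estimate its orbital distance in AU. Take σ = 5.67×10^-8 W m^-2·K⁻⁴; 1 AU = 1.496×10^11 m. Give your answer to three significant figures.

0.648 AU

The flux needed for this T is 4σT⁴/(1−0.34) = 20300 W m^-2.
Then d = [L/(4πS)]^(1/2) = 9.700×10^10 m, i.e. 0.6484 AU.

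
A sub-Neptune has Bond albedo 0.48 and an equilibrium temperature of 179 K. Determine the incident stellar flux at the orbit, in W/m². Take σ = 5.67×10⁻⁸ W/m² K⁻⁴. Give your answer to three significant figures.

448 W/m²

Invert the energy balance for S: S = 4σT⁴/(1−α).
σT⁴ = 5.67×10⁻⁸·(179)⁴ = 58.21 W/m².
S = 4·58.21/0.52 = 447.8 W/m².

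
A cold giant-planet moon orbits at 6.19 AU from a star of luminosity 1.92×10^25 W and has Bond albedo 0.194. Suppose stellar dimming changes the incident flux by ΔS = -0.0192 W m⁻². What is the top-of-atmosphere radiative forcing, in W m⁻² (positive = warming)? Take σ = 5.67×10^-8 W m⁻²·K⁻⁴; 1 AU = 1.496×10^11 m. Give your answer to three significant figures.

-0.00387 W m⁻²

Orbital distance: d = 6.19 AU = 9.260×10^11 m.
Spreading L over a sphere of radius d: S = 1.92×10^25/(4π·9.26×10^11²) = 1.782 W m⁻².
Only a fraction (1−α) is absorbed and it's spread over 4πR², so ΔF = (1−α)ΔS/4 = -0.003869 W m⁻².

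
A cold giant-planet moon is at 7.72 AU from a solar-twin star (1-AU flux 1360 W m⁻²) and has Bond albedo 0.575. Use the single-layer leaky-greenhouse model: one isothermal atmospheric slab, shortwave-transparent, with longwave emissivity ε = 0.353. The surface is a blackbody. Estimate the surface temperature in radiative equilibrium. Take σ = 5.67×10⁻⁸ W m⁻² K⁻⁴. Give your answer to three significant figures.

By the inverse-square law, S = 1360/7.72² = 22.82 W m⁻².
Effective emission temperature (TOA balance): σT_e⁴ = S(1−α)/4 = 2.425 W m⁻² → T_e = 80.87 K.
For a single slab of emissivity ε, T_s⁴ = 2T_e⁴/(2−ε); thus T_s = 80.87·(1.214)^(1/4) = 84.89 K.

84.9 K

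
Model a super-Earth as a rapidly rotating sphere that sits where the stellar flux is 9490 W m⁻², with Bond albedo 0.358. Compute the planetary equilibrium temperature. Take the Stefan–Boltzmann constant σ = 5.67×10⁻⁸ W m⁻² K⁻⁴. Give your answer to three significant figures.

Averaging over the sphere, the absorbed flux is S(1−α)/4 = 1523 W m⁻².
In equilibrium σT⁴ equals this, so T = 404.8 K.

405 kelvin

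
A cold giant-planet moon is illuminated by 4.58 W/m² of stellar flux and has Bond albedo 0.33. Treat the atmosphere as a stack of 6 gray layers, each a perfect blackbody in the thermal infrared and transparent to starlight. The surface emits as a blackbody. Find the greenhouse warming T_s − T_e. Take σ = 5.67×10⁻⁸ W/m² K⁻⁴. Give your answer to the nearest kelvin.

38 K

Top-of-atmosphere balance: σT_e⁴ = S(1−α)/4 = 0.7671 W/m² → T_e = 60.65 K.
Surface: T_s = (7)^¼·T_e = 98.65 K.
So the greenhouse effect raises the surface by 98.65 − 60.65 = 38.00 K.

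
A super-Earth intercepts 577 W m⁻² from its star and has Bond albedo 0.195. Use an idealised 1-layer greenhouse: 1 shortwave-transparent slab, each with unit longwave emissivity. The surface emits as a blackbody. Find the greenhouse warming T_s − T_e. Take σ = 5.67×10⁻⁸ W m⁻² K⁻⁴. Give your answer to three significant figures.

The effective emission temperature is T_e = [S(1−α)/(4σ)]^¼ = 212.7 K.
T_s = (N+1)^(1/4)·T_e = 253.0 K.
Warming: T_s − T_e = 40.25 K.

40.3 K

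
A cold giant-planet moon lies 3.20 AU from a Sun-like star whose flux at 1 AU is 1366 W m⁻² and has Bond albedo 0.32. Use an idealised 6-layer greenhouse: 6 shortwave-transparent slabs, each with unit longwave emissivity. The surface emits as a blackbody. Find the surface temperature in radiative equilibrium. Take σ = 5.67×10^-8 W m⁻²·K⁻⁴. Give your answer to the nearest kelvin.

Irradiance scales as 1/d², so S = 1366 W m⁻² × (1/3.20)² = 133.4 W m⁻².
Top-of-atmosphere balance: σT_e⁴ = S(1−α)/4 = 22.68 W m⁻² → T_e = 141.4 K.
For an N-layer opaque stack, T_s⁴ = (N+1)T_e⁴, hence T_s = (7)^(1/4)×141.4 K = 230.0 K.

230 K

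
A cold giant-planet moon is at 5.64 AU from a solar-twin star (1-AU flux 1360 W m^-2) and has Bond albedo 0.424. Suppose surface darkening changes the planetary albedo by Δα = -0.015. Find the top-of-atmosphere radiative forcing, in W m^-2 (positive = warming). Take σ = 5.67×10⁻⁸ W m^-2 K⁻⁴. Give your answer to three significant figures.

0.160 W m^-2

By the inverse-square law, S = 1360/5.64² = 42.75 W m^-2.
The change in absorbed flux is Δ[S(1−α)/4] = −SΔα/4 = 0.1603 W m^-2.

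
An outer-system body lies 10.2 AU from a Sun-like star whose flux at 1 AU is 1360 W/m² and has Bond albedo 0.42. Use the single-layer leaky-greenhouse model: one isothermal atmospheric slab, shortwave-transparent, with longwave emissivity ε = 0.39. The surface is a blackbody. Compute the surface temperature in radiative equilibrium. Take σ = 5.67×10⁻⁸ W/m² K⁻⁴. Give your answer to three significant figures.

By the inverse-square law, S = 1360/10.2² = 13.07 W/m².
Effective emission temperature (TOA balance): σT_e⁴ = S(1−α)/4 = 1.895 W/m² → T_e = 76.04 K.
For a single slab of emissivity ε, T_s⁴ = 2T_e⁴/(2−ε); thus T_s = 76.04·(1.242)^(1/4) = 80.28 K.

80.3 K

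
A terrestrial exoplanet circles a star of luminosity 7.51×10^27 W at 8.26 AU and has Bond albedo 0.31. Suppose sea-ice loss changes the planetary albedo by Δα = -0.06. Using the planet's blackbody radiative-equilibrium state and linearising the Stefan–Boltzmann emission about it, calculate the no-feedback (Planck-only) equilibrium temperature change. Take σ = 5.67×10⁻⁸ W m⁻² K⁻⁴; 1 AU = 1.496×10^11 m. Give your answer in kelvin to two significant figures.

4.0 K

Orbital distance: d = 8.26 AU = 1.236×10^12 m.
Spreading L over a sphere of radius d: S = 7.51×10^27/(4π·1.24×10^12²) = 391.4 W m⁻².
Unperturbed T_e = [391.4·(1−0.31)/(4σ)]^¼ = 185.8 K.
TOA radiative forcing: ΔF = −S·Δα/4 = −391.4·(-0.06)/4 = 5.871 W m⁻².
The Planck feedback parameter is 4σT_e³ = 1.454 W m⁻²/K.
So ΔT₀ = 5.871/1.454 = 4.04 K.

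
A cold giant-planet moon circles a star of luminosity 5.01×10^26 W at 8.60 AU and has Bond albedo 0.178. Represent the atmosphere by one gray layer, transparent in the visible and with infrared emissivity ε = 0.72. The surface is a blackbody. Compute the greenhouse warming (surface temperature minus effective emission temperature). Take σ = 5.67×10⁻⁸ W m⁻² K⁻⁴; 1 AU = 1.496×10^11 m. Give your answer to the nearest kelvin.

Orbital distance: d = 8.60 AU = 1.287×10^12 m.
Flux at the orbit: S = L/(4πd²) = 5.01×10^26/(4π·(1.29×10^12)²) = 24.09 W m⁻².
At the top of the atmosphere, σT_e⁴ = S(1−α)/4 = 4.950 W m⁻², giving T_e = 96.66 K.
The surface balance (absorbed SW + ε·downward IR = σT_s⁴) with T_a⁴ = T_s⁴/2 reduces to T_s = T_e·[2/(2−ε)]^¼ = 108.1 K.
T_s − T_e = 108.1 − 96.66 = 11.41 K.

11 K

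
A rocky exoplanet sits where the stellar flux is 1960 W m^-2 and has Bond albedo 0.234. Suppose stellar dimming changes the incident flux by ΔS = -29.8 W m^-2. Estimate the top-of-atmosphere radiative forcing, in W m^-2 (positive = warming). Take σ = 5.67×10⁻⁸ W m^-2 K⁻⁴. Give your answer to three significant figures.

TOA radiative forcing: ΔF = (1−α)ΔS/4 = 0.766·(-29.8)/4 = -5.707 W m^-2.

-5.71 W m^-2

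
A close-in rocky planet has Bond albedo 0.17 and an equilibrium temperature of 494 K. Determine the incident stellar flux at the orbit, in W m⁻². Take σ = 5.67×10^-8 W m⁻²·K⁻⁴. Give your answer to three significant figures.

From S(1−α)/4 = σT⁴: S = 4σT⁴/(1−α).
The emitted flux is σT⁴ = 3377 W m⁻².
S = 4·3377/0.83 = 16270 W m⁻².

16300 W m⁻²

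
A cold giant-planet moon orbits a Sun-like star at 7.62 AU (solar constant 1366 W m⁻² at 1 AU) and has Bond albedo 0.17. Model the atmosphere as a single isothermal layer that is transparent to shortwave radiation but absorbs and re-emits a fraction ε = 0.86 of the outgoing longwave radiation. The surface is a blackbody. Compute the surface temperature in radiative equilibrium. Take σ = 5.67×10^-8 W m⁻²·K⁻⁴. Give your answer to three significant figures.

111 kelvin

By the inverse-square law, S = 1366/7.62² = 23.53 W m⁻².
Effective emission temperature (TOA balance): σT_e⁴ = S(1−α)/4 = 4.882 W m⁻² → T_e = 96.33 K.
The surface balance (absorbed SW + ε·downward IR = σT_s⁴) with T_a⁴ = T_s⁴/2 reduces to T_s = T_e·[2/(2−ε)]^¼ = 110.9 K.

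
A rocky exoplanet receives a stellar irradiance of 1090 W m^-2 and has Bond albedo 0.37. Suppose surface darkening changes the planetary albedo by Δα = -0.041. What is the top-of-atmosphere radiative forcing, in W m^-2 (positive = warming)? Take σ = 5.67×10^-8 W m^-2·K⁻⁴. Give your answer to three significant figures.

The change in absorbed flux is Δ[S(1−α)/4] = −SΔα/4 = 11.17 W m^-2.

11.2 W m^-2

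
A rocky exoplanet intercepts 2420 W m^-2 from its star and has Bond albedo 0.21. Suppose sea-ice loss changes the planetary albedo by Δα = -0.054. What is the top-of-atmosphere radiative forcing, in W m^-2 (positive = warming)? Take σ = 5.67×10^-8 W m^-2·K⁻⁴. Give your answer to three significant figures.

32.7 W m^-2

The change in absorbed flux is Δ[S(1−α)/4] = −SΔα/4 = 32.67 W m^-2.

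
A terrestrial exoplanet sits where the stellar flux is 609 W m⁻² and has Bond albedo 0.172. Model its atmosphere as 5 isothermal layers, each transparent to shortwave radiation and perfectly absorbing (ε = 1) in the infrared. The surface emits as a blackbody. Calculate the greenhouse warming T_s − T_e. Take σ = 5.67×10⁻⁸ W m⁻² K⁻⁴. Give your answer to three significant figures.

123 K

Top-of-atmosphere balance: σT_e⁴ = S(1−α)/4 = 126.1 W m⁻² → T_e = 217.1 K.
Surface: T_s = (6)^¼·T_e = 339.9 K.
Warming: T_s − T_e = 122.7 K.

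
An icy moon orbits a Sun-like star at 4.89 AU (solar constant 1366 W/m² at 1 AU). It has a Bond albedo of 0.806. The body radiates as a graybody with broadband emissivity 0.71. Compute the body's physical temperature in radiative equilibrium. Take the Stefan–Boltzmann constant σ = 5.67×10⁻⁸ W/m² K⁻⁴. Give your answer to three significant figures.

Irradiance scales as 1/d², so S = 1366 W/m² × (1/4.89)² = 57.13 W/m².
Absorbed flux (global mean): S(1−α)/4 = 57.13·0.194/4 = 2.771 W/m².
Equating to εσT⁴ with ε = 0.71: T = (2.771/0.71σ)^(1/4) = 91.08 K.

91.1 K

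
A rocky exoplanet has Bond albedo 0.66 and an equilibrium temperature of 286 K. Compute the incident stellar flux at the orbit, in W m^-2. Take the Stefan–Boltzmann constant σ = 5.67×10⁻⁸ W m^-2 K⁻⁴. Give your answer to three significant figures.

4460 W m^-2

Invert the energy balance for S: S = 4σT⁴/(1−α).
The emitted flux is σT⁴ = 379.4 W m^-2.
S = 4·379.4/0.34 = 4463 W m^-2.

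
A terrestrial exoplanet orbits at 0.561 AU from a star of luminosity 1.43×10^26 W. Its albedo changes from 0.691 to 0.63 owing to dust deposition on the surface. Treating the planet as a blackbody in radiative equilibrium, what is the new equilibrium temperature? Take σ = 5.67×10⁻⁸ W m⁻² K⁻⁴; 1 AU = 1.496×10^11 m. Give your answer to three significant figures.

Orbital distance: d = 0.561 AU = 8.393×10^10 m.
Spreading L over a sphere of radius d: S = 1.43×10^26/(4π·8.39×10^10²) = 1616 W m⁻².
New equilibrium: T₂ = [(1−0.63)·1616/(4σ)]^(1/4) = 226.6 K.

227 K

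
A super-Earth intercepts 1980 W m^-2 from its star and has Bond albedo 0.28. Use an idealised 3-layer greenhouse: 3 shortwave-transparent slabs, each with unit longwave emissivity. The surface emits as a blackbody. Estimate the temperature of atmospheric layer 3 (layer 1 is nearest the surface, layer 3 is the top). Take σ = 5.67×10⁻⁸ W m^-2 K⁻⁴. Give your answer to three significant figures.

282 K

OLR = S(1−α)/4 = 356.4 W m^-2; the top layer radiates at T_e = 281.6 K.
In the N-layer model, layer k (counted from the surface) has T_k = (N+1−k)^(1/4)·T_e.
T_3 = (1)^(1/4)·281.6 = 281.6 K.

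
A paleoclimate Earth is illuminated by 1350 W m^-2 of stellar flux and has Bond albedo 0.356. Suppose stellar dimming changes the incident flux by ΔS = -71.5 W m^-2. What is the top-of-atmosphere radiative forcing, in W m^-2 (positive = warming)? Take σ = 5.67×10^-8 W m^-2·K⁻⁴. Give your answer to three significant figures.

-11.5 W m^-2

Only a fraction (1−α) is absorbed and it's spread over 4πR², so ΔF = (1−α)ΔS/4 = -11.51 W m^-2.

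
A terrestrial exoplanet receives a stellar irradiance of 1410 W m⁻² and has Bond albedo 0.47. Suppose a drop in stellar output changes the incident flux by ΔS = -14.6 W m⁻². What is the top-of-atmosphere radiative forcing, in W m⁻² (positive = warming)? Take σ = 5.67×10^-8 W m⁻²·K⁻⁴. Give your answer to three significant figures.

-1.93 W m⁻²

Only a fraction (1−α) is absorbed and it's spread over 4πR², so ΔF = (1−α)ΔS/4 = -1.935 W m⁻².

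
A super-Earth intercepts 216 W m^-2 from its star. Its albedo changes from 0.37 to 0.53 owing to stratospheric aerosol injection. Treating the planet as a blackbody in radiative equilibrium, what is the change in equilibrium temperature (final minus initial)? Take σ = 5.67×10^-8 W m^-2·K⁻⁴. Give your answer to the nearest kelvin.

With α = 0.37, T₁ = 156.5 K.
After:  T₂ = [216.0·0.47/(4σ)]^(1/4) = 145.5 K.
Change: 145.5 − 156.5 = -11.05 K.

-11 K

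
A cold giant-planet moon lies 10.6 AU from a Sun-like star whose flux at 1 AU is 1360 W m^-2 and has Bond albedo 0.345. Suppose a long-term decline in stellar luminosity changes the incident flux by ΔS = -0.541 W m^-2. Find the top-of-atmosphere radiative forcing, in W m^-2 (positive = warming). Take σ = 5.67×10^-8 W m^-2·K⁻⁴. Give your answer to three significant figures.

Flux at the orbit: S = 1360/(10.6)² = 12.10 W m^-2.
Only a fraction (1−α) is absorbed and it's spread over 4πR², so ΔF = (1−α)ΔS/4 = -0.08859 W m^-2.

-0.0886 W m^-2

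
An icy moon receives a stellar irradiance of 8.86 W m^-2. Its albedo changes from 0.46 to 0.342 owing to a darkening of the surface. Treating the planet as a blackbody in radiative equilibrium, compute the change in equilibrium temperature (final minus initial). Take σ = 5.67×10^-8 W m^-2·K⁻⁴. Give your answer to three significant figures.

Before: T₁ = [8.860·0.54/(4σ)]^(1/4) = 67.77 K.
After:  T₂ = [8.860·0.658/(4σ)]^(1/4) = 71.20 K.
ΔT = T₂ − T₁ = 3.433 K.

3.43 K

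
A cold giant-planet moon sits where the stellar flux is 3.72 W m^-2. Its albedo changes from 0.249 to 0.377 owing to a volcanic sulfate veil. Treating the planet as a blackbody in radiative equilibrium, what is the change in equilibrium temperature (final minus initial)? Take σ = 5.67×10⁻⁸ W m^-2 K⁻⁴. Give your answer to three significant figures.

Before: T₁ = [3.720·0.751/(4σ)]^(1/4) = 59.24 K.
After:  T₂ = [3.720·0.623/(4σ)]^(1/4) = 56.54 K.
Change: 56.54 − 59.24 = -2.704 K.

-2.70 kelvin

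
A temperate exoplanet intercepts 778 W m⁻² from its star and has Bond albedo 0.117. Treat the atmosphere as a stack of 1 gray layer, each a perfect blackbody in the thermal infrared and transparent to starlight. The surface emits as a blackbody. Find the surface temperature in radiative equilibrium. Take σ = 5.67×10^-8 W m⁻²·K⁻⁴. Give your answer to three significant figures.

279 kelvin

OLR = S(1−α)/4 = 171.7 W m⁻²; the top layer radiates at T_e = 234.6 K.
For an N-layer opaque stack, T_s⁴ = (N+1)T_e⁴, hence T_s = (2)^(1/4)×234.6 K = 279.0 K.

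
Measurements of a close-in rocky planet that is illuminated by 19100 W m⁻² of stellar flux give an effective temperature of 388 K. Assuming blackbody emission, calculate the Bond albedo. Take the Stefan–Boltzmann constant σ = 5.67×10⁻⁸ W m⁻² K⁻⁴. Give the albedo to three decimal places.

From σT⁴ = S(1−α)/4 we invert for α: 1−α = 4σT⁴/S.
σT⁴ = 1285 W m⁻², so 4σT⁴ = 5140 W m⁻².
1−α = 5140/19100 = 0.2691, so α = 0.7309.

0.731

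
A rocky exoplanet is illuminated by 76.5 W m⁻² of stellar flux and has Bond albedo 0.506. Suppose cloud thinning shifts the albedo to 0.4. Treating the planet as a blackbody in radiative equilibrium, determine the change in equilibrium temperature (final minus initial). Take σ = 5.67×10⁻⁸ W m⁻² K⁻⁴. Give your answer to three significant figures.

Initial: T₁ = [S(1−0.506)/(4σ)]^(1/4) = 113.6 K.
Final:   T₂ = [S(1−0.4)/(4σ)]^(1/4) = 119.3 K.
ΔT = T₂ − T₁ = 5.658 K.

5.66 K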